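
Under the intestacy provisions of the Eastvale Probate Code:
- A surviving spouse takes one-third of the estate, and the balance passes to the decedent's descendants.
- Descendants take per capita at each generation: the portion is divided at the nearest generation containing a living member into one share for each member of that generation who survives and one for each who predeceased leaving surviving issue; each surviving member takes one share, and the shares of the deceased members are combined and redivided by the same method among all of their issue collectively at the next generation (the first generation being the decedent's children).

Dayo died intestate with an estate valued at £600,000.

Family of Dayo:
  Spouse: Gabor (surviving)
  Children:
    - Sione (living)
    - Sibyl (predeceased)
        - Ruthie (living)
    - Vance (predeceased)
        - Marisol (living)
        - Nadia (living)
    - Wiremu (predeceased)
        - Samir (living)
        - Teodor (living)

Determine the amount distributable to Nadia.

Nadia receives £60,000.

Gabor takes one-third of £600,000 = £200,000. The remaining £400,000 passes to the descendants.
The descendants' portion (£400,000) is divided at the children's generation into 4 shares of £100,000. Sione takes £100,000. The 3 shares of the deceased (Sibyl, Vance, and Wiremu) are combined into a pool of £300,000.
That pool (£300,000) is divided at the grandchildren's generation equally among Ruthie, Marisol, Nadia, Samir, and Teodor: £60,000 each.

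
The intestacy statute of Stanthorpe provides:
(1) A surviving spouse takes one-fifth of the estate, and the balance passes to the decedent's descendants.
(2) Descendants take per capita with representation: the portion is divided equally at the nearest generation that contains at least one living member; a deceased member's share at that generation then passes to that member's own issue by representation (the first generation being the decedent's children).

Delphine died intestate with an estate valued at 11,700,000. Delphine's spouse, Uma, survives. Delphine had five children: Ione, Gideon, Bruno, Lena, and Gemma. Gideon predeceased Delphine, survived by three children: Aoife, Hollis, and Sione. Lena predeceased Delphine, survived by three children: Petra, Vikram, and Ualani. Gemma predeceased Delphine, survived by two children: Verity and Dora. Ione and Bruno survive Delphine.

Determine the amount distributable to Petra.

Petra receives 624,000.

Uma takes one-fifth of 11,700,000 = 2,340,000. The remaining 9,360,000 passes to the descendants.
The descendants' portion (9,360,000) is divided into 5 shares of 1,872,000: Ione and Bruno each take 1,872,000; Gideon's 1,872,000 share passes to Gideon's issue; Lena's 1,872,000 share passes to Lena's issue; Gemma's 1,872,000 share passes to Gemma's issue.
Gideon's share (1,872,000) is divided into 3 shares of 624,000: Aoife, Hollis, and Sione each take 624,000.
Lena's share (1,872,000) is divided into 3 shares of 624,000: Petra, Vikram, and Ualani each take 624,000.
Gemma's share (1,872,000) is divided into 2 shares of 936,000: Verity and Dora each take 936,000.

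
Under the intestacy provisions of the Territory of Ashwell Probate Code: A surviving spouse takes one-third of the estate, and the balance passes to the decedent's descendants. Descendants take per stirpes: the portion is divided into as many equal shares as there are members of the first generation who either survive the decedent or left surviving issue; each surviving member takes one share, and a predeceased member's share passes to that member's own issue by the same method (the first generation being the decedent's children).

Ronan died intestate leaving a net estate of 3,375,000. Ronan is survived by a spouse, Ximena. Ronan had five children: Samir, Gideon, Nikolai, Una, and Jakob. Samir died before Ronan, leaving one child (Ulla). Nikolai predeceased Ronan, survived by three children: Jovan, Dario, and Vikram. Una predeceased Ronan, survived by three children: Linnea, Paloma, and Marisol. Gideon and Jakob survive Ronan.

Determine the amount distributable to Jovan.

Ximena takes one-third of 3,375,000 = 1,125,000. The remaining 2,250,000 passes to the descendants.
The descendants' portion (2,250,000) is divided into 5 shares of 450,000: Gideon and Jakob each take 450,000; Samir's 450,000 share passes to Samir's issue; Nikolai's 450,000 share passes to Nikolai's issue; Una's 450,000 share passes to Una's issue.
Samir's share (450,000) passes entirely to Ulla.
Nikolai's share (450,000) is divided into 3 shares of 150,000: Jovan, Dario, and Vikram each take 150,000.
Una's share (450,000) is divided into 3 shares of 150,000: Linnea, Paloma, and Marisol each take 150,000.

Jovan receives 150,000.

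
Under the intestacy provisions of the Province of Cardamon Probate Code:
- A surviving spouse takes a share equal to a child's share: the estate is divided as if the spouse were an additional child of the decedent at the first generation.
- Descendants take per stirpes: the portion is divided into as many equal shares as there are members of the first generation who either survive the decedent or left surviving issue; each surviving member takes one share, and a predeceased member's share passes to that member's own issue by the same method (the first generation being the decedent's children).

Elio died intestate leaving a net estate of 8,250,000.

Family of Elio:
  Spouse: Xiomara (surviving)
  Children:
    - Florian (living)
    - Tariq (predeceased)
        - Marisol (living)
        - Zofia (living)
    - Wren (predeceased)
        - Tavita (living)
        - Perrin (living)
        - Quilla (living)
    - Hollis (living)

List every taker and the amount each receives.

The spouse counts as an additional share at the children's level, so there are 5 primary shares of 1,650,000. Xiomara takes one such share (1,650,000).
The children's combined portion (6,600,000) is divided into 4 shares of 1,650,000: Florian and Hollis each take 1,650,000; Tariq's 1,650,000 share passes to Tariq's issue; Wren's 1,650,000 share passes to Wren's issue.
Tariq's share (1,650,000) is divided into 2 shares of 825,000: Marisol and Zofia each take 825,000.
Wren's share (1,650,000) is divided into 3 shares of 550,000: Tavita, Perrin, and Quilla each take 550,000.

Xiomara: 1,650,000; Florian: 1,650,000; Marisol: 825,000; Zofia: 825,000; Tavita: 550,000; Perrin: 550,000; Quilla: 550,000; Hollis: 1,650,000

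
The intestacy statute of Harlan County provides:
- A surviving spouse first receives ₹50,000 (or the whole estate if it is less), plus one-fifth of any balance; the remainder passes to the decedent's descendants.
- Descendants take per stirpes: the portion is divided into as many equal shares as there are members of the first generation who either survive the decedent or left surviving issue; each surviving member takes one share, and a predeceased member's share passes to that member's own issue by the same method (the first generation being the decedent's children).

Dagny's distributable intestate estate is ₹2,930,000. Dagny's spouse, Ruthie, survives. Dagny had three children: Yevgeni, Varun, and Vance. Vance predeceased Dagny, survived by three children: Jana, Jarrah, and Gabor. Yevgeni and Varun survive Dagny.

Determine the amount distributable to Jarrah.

Ruthie first takes ₹50,000, leaving a balance of ₹2,880,000. Ruthie then takes one-fifth of the balance (₹576,000), for a total of ₹626,000. The remaining ₹2,304,000 passes to the descendants.
The descendants' portion (₹2,304,000) is divided into 3 shares of ₹768,000: Yevgeni and Varun each take ₹768,000; Vance's ₹768,000 share passes to Vance's issue.
Vance's share (₹768,000) is divided into 3 shares of ₹256,000: Jana, Jarrah, and Gabor each take ₹256,000.

Jarrah receives ₹256,000.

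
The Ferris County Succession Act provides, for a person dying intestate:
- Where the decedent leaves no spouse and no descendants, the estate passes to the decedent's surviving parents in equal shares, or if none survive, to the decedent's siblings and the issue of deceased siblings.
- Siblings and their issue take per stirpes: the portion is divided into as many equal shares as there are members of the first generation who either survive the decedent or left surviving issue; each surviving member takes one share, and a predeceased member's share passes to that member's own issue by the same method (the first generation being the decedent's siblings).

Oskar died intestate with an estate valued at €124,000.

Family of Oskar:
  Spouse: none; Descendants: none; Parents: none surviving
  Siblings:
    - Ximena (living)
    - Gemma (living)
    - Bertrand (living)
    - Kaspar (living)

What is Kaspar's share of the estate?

Kaspar receives €31,000.

The entire €124,000 passes to the siblings and their issue.
That amount (€124,000) is divided into 4 shares of €31,000: Ximena, Gemma, Bertrand, and Kaspar each take €31,000.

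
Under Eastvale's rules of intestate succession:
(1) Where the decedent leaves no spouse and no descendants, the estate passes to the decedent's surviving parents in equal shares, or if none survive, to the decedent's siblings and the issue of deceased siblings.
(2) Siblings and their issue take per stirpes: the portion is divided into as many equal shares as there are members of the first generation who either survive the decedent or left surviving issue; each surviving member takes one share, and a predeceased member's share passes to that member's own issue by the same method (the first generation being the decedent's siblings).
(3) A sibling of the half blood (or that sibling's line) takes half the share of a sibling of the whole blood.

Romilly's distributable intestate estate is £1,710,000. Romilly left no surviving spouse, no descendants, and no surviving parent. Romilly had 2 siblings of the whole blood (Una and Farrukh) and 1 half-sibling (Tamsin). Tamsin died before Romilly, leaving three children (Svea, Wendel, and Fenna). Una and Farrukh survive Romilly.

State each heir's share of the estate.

Svea: £114,000; Wendel: £114,000; Fenna: £114,000; Una: £684,000; Farrukh: £684,000

The entire £1,710,000 passes to the siblings and their issue.
Counting each half-blood sibling's line as half a unit, there are 5/2 units in £1,710,000, so one unit is £684,000. Whole-blood lines (Una and Farrukh) take £684,000 each; half-blood lines (Tamsin) take £342,000 each.
Tamsin's share (£342,000) is divided into 3 shares of £114,000: Svea, Wendel, and Fenna each take £114,000.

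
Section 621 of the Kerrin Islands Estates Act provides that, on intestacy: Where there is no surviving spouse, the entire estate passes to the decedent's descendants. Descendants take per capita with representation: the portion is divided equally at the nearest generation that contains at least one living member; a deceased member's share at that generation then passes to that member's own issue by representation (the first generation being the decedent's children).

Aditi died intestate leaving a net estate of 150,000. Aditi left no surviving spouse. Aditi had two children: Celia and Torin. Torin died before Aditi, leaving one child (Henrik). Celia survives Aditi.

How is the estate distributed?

The entire 150,000 passes to the descendants.
That amount (150,000) is divided into 2 shares of 75,000: Celia takes 75,000; Torin's 75,000 share passes to Torin's issue.
Torin's share (75,000) passes entirely to Henrik.

Celia: 75,000; Henrik: 75,000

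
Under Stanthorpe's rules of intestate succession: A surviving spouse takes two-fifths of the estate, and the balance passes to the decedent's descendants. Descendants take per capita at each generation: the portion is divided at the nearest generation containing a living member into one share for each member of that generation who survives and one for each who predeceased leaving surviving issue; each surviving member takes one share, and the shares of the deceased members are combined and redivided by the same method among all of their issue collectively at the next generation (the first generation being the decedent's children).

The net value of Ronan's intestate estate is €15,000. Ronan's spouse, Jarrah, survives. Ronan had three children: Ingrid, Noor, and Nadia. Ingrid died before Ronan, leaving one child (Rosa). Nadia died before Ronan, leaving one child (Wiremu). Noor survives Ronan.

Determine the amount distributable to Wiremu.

Jarrah takes two-fifths of €15,000 = €6,000. The remaining €9,000 passes to the descendants.
The descendants' portion (€9,000) is divided at the children's generation into 3 shares of €3,000. Noor takes €3,000. The 2 shares of the deceased (Ingrid and Nadia) are combined into a pool of €6,000.
That pool (€6,000) is divided at the grandchildren's generation equally among Rosa and Wiremu: €3,000 each.

Wiremu receives €3,000.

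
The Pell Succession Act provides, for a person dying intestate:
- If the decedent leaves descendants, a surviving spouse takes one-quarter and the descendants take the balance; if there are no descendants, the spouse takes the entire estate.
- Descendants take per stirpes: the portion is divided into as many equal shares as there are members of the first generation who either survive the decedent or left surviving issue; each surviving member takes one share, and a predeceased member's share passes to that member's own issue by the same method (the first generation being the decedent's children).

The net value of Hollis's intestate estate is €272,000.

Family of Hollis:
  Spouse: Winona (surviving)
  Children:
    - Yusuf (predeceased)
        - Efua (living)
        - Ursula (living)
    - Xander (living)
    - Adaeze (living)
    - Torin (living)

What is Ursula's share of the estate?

Ursula receives €25,500.

Winona takes one-quarter of €272,000 = €68,000. The remaining €204,000 passes to the descendants.
The descendants' portion (€204,000) is divided into 4 shares of €51,000: Xander, Adaeze, and Torin each take €51,000; Yusuf's €51,000 share passes to Yusuf's issue.
Yusuf's share (€51,000) is divided into 2 shares of €25,500: Efua and Ursula each take €25,500.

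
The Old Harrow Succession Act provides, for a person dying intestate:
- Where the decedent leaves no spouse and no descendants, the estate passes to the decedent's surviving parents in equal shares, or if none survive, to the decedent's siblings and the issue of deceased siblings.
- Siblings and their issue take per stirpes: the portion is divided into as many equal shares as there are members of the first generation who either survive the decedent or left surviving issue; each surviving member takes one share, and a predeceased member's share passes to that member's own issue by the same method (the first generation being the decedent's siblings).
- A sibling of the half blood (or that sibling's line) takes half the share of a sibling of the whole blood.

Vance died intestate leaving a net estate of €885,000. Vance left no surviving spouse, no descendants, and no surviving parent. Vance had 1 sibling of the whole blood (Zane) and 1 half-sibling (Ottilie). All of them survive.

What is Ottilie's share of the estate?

Ottilie receives €295,000.

The entire €885,000 passes to the siblings and their issue.
Counting each half-blood sibling's line as half a unit, there are 3/2 units in €885,000, so one unit is €590,000. Whole-blood lines (Zane) take €590,000 each; half-blood lines (Ottilie) take €295,000 each.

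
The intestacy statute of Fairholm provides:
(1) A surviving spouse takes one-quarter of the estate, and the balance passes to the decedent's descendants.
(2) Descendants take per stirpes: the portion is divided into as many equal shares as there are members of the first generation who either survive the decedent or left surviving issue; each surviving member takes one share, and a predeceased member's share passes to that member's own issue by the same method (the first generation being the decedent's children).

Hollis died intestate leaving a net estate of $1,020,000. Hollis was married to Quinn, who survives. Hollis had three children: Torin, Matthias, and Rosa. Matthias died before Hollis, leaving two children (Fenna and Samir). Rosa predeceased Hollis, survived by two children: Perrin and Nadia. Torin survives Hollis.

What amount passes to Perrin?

Quinn takes one-quarter of $1,020,000 = $255,000. The remaining $765,000 passes to the descendants.
The descendants' portion ($765,000) is divided into 3 shares of $255,000: Torin takes $255,000; Matthias's $255,000 share passes to Matthias's issue; Rosa's $255,000 share passes to Rosa's issue.
Matthias's share ($255,000) is divided into 2 shares of $127,500: Fenna and Samir each take $127,500.
Rosa's share ($255,000) is divided into 2 shares of $127,500: Perrin and Nadia each take $127,500.

Perrin receives $127,500.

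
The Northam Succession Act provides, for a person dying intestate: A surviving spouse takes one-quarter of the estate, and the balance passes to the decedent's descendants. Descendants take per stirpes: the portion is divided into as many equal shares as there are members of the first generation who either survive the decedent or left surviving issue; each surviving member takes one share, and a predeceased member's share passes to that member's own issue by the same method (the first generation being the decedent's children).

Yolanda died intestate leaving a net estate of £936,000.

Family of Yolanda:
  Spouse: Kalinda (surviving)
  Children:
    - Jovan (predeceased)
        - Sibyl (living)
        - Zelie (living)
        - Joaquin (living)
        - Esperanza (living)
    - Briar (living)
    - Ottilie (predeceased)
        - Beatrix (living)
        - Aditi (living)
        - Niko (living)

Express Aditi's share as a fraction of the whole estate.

Aditi receives 1/12 of the estate.

Kalinda takes one-quarter of £936,000 = £234,000. The remaining £702,000 passes to the descendants.
The descendants' portion (£702,000) is divided into 3 shares of £234,000: Briar takes £234,000; Jovan's £234,000 share passes to Jovan's issue; Ottilie's £234,000 share passes to Ottilie's issue.
Jovan's share (£234,000) is divided into 4 shares of £58,500: Sibyl, Zelie, Joaquin, and Esperanza each take £58,500.
Ottilie's share (£234,000) is divided into 3 shares of £78,000: Beatrix, Aditi, and Niko each take £78,000.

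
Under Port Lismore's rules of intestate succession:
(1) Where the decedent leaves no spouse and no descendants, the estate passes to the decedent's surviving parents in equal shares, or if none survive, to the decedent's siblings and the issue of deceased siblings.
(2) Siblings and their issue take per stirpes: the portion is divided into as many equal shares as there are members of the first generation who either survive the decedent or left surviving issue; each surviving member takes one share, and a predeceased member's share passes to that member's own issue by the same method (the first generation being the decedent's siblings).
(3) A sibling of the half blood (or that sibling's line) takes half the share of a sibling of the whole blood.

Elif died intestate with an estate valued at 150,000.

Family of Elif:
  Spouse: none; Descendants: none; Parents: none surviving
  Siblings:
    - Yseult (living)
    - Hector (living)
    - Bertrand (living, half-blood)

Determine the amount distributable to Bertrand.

The entire 150,000 passes to the siblings and their issue.
Counting each half-blood sibling's line as half a unit, there are 5/2 units in 150,000, so one unit is 60,000. Whole-blood lines (Yseult and Hector) take 60,000 each; half-blood lines (Bertrand) take 30,000 each.

Bertrand receives 30,000.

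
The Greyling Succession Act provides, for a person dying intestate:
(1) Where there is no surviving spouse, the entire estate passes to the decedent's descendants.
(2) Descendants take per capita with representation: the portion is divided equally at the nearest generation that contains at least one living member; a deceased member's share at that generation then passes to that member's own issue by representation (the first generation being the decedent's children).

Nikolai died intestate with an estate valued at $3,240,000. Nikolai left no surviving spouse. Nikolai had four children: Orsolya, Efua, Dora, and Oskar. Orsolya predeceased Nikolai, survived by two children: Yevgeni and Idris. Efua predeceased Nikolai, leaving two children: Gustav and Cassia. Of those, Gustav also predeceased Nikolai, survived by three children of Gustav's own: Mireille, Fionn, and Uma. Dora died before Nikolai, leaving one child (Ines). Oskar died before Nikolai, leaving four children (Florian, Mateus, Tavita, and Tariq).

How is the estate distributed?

Yevgeni: $360,000; Idris: $360,000; Mireille: $120,000; Fionn: $120,000; Uma: $120,000; Cassia: $360,000; Ines: $360,000; Florian: $360,000; Mateus: $360,000; Tavita: $360,000; Tariq: $360,000

The entire $3,240,000 passes to the descendants.
No child survives, so the initial division is made at the grandchildren's generation.
That amount ($3,240,000) is divided into 9 shares of $360,000: Yevgeni, Idris, Cassia, Ines, Florian, Mateus, Tavita, and Tariq each take $360,000; Gustav's $360,000 share passes to Gustav's issue.
Gustav's share ($360,000) is divided into 3 shares of $120,000: Mireille, Fionn, and Uma each take $120,000.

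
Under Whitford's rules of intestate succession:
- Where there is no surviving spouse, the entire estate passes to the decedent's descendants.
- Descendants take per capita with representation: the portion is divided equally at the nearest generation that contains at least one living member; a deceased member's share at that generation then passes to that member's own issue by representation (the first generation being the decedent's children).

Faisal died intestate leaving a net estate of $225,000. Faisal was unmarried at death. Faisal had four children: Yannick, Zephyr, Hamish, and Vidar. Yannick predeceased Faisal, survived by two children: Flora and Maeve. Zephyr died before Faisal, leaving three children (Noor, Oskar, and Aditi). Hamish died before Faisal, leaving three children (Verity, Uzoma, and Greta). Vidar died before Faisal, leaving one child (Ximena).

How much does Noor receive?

The entire $225,000 passes to the descendants.
No child survives, so the initial division is made at the grandchildren's generation.
That amount ($225,000) is divided into 9 shares of $25,000: Flora, Maeve, Noor, Oskar, Aditi, Verity, Uzoma, Greta, and Ximena each take $25,000.

Noor receives $25,000.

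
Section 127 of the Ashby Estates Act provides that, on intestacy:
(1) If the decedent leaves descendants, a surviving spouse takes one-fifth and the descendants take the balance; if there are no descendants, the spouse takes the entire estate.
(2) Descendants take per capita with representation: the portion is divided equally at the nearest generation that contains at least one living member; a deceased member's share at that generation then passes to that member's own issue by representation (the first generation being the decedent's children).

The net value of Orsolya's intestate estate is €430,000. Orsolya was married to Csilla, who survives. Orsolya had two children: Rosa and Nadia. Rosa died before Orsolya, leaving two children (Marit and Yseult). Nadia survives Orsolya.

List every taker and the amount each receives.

Csilla: €86,000; Marit: €86,000; Yseult: €86,000; Nadia: €172,000

Csilla takes one-fifth of €430,000 = €86,000. The remaining €344,000 passes to the descendants.
The descendants' portion (€344,000) is divided into 2 shares of €172,000: Nadia takes €172,000; Rosa's €172,000 share passes to Rosa's issue.
Rosa's share (€172,000) is divided into 2 shares of €86,000: Marit and Yseult each take €86,000.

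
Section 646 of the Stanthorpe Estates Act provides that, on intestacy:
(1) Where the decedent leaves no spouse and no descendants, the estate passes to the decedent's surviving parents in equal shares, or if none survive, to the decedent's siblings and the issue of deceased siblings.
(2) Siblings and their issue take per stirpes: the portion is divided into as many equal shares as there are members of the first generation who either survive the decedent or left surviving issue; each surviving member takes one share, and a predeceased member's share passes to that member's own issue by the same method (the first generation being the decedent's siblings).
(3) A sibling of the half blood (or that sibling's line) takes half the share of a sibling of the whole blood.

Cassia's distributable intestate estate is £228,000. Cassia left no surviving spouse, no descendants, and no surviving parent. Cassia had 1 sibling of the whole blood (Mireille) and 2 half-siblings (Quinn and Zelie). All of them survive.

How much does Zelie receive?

The entire £228,000 passes to the siblings and their issue.
Counting each half-blood sibling's line as half a unit, there are 2 units in £228,000, so one unit is £114,000. Whole-blood lines (Mireille) take £114,000 each; half-blood lines (Quinn and Zelie) take £57,000 each.

Zelie receives £57,000.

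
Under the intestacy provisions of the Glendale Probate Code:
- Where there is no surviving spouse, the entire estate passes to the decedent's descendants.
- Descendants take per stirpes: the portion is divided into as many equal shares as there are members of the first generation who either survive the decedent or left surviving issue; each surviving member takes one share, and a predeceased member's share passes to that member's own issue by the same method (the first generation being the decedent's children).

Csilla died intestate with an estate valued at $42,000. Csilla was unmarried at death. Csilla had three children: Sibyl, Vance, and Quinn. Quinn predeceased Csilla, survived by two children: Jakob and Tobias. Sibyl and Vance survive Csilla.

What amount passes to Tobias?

The entire $42,000 passes to the descendants.
That amount ($42,000) is divided into 3 shares of $14,000: Sibyl and Vance each take $14,000; Quinn's $14,000 share passes to Quinn's issue.
Quinn's share ($14,000) is divided into 2 shares of $7,000: Jakob and Tobias each take $7,000.

Tobias receives $7,000.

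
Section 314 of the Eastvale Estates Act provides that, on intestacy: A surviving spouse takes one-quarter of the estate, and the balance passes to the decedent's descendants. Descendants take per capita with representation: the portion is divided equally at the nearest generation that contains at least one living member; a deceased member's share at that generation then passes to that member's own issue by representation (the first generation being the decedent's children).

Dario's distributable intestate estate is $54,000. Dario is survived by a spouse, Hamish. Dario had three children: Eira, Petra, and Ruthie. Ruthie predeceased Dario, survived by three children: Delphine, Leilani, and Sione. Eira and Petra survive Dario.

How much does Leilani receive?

Leilani receives $4,500.

Hamish takes one-quarter of $54,000 = $13,500. The remaining $40,500 passes to the descendants.
The descendants' portion ($40,500) is divided into 3 shares of $13,500: Eira and Petra each take $13,500; Ruthie's $13,500 share passes to Ruthie's issue.
Ruthie's share ($13,500) is divided into 3 shares of $4,500: Delphine, Leilani, and Sione each take $4,500.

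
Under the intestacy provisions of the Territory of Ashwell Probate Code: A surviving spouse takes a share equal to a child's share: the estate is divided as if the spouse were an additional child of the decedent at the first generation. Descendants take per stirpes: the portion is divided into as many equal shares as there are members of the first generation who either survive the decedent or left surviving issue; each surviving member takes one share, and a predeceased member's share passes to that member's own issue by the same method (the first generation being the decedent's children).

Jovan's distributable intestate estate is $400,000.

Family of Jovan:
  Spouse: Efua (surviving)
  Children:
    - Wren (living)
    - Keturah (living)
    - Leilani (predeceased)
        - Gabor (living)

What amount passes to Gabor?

The spouse counts as an additional share at the children's level, so there are 4 primary shares of $100,000. Efua takes one such share ($100,000).
The children's combined portion ($300,000) is divided into 3 shares of $100,000: Wren and Keturah each take $100,000; Leilani's $100,000 share passes to Leilani's issue.
Leilani's share ($100,000) passes entirely to Gabor.

Gabor receives $100,000.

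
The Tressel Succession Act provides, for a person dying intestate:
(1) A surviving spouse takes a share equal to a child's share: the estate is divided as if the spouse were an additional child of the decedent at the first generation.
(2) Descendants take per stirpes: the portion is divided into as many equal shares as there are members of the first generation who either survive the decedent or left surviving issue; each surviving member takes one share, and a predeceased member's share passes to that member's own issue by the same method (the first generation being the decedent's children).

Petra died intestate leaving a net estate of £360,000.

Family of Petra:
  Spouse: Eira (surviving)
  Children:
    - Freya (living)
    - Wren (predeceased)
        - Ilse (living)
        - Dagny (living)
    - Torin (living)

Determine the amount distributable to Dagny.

The spouse counts as an additional share at the children's level, so there are 4 primary shares of £90,000. Eira takes one such share (£90,000).
The children's combined portion (£270,000) is divided into 3 shares of £90,000: Freya and Torin each take £90,000; Wren's £90,000 share passes to Wren's issue.
Wren's share (£90,000) is divided into 2 shares of £45,000: Ilse and Dagny each take £45,000.

Dagny receives £45,000.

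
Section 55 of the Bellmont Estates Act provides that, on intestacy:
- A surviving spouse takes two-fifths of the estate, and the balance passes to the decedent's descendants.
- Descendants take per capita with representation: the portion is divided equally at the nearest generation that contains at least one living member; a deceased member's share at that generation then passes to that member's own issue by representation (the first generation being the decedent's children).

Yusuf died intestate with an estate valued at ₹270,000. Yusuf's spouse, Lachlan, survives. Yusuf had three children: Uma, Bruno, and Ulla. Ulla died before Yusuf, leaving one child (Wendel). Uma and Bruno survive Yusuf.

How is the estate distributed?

Lachlan takes two-fifths of ₹270,000 = ₹108,000. The remaining ₹162,000 passes to the descendants.
The descendants' portion (₹162,000) is divided into 3 shares of ₹54,000: Uma and Bruno each take ₹54,000; Ulla's ₹54,000 share passes to Ulla's issue.
Ulla's share (₹54,000) passes entirely to Wendel.

Lachlan: ₹108,000; Uma: ₹54,000; Bruno: ₹54,000; Wendel: ₹54,000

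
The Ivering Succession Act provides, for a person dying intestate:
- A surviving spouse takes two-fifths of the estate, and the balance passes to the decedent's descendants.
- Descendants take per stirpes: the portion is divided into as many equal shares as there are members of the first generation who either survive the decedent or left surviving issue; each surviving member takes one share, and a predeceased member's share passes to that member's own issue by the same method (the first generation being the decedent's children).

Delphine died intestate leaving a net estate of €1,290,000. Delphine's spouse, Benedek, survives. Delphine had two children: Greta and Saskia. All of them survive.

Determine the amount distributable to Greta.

Benedek takes two-fifths of €1,290,000 = €516,000. The remaining €774,000 passes to the descendants.
The descendants' portion (€774,000) is divided into 2 shares of €387,000: Greta and Saskia each take €387,000.

Greta receives €387,000.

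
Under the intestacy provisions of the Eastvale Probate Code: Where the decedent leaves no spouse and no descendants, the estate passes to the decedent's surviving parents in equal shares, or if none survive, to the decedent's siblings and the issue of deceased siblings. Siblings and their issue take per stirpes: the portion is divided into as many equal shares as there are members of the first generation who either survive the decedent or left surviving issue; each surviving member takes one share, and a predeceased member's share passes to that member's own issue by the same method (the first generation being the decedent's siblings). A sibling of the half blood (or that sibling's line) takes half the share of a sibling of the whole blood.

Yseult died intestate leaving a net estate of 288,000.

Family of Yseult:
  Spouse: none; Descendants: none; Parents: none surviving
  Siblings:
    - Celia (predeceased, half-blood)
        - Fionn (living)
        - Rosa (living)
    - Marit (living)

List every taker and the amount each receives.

Fionn: 48,000; Rosa: 48,000; Marit: 192,000

The entire 288,000 passes to the siblings and their issue.
Counting each half-blood sibling's line as half a unit, there are 3/2 units in 288,000, so one unit is 192,000. Whole-blood lines (Marit) take 192,000 each; half-blood lines (Celia) take 96,000 each.
Celia's share (96,000) is divided into 2 shares of 48,000: Fionn and Rosa each take 48,000.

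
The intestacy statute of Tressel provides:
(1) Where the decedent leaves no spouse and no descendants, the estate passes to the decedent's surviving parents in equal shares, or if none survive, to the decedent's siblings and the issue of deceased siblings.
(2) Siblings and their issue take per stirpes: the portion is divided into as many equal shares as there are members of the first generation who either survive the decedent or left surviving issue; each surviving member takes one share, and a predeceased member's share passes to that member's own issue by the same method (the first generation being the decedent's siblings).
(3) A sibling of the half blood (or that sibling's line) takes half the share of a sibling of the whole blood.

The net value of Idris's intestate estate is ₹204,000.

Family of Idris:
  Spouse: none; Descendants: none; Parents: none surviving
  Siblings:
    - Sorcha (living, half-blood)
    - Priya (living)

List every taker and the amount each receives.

The entire ₹204,000 passes to the siblings and their issue.
Counting each half-blood sibling's line as half a unit, there are 3/2 units in ₹204,000, so one unit is ₹136,000. Whole-blood lines (Priya) take ₹136,000 each; half-blood lines (Sorcha) take ₹68,000 each.

Sorcha: ₹68,000; Priya: ₹136,000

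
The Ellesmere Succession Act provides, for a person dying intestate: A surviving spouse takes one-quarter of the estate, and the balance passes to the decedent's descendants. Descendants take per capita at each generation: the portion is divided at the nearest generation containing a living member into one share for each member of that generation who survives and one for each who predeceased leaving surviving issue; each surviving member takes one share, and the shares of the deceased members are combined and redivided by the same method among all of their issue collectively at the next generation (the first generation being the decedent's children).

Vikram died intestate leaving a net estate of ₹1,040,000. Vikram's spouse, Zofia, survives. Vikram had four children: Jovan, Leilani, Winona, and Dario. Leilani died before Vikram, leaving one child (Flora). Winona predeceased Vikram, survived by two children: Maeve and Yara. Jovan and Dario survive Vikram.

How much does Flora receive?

Flora receives ₹130,000.

Zofia takes one-quarter of ₹1,040,000 = ₹260,000. The remaining ₹780,000 passes to the descendants.
The descendants' portion (₹780,000) is divided at the children's generation into 4 shares of ₹195,000. Jovan and Dario each take ₹195,000. The 2 shares of the deceased (Leilani and Winona) are combined into a pool of ₹390,000.
That pool (₹390,000) is divided at the grandchildren's generation equally among Flora, Maeve, and Yara: ₹130,000 each.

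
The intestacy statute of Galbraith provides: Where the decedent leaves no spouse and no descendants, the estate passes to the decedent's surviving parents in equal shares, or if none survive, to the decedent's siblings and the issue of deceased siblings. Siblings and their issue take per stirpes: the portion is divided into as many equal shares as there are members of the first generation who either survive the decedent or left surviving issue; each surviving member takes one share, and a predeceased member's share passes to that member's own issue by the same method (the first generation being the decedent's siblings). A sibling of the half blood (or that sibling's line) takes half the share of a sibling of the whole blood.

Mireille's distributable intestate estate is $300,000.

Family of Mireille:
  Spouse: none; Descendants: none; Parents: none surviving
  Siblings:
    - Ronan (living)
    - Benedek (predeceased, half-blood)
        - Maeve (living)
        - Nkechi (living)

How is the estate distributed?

Ronan: $200,000; Maeve: $50,000; Nkechi: $50,000

The entire $300,000 passes to the siblings and their issue.
Counting each half-blood sibling's line as half a unit, there are 3/2 units in $300,000, so one unit is $200,000. Whole-blood lines (Ronan) take $200,000 each; half-blood lines (Benedek) take $100,000 each.
Benedek's share ($100,000) is divided into 2 shares of $50,000: Maeve and Nkechi each take $50,000.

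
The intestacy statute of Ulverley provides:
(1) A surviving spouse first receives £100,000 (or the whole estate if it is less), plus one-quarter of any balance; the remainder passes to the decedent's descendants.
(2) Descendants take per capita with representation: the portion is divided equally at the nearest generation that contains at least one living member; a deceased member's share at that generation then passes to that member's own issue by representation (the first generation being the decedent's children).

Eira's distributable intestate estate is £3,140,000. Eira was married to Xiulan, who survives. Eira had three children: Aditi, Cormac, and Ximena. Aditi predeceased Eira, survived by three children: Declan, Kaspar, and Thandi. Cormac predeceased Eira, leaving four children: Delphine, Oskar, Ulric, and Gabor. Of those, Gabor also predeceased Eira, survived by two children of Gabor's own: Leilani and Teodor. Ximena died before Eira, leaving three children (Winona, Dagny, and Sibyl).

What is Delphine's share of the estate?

Delphine receives £228,000.

Xiulan first takes £100,000, leaving a balance of £3,040,000. Xiulan then takes one-quarter of the balance (£760,000), for a total of £860,000. The remaining £2,280,000 passes to the descendants.
No child survives, so the initial division is made at the grandchildren's generation.
The descendants' portion (£2,280,000) is divided into 10 shares of £228,000: Declan, Kaspar, Thandi, Delphine, Oskar, Ulric, Winona, Dagny, and Sibyl each take £228,000; Gabor's £228,000 share passes to Gabor's issue.
Gabor's share (£228,000) is divided into 2 shares of £114,000: Leilani and Teodor each take £114,000.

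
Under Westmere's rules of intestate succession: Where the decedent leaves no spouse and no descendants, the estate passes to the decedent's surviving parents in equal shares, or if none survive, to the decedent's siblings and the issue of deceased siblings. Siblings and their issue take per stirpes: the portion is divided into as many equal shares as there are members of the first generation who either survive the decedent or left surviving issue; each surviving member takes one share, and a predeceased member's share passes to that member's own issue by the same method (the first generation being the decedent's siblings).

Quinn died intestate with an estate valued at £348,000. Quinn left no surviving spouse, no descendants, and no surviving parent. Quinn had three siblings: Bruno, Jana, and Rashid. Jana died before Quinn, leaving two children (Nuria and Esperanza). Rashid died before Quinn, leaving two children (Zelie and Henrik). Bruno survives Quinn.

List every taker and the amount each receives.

The entire £348,000 passes to the siblings and their issue.
That amount (£348,000) is divided into 3 shares of £116,000: Bruno takes £116,000; Jana's £116,000 share passes to Jana's issue; Rashid's £116,000 share passes to Rashid's issue.
Jana's share (£116,000) is divided into 2 shares of £58,000: Nuria and Esperanza each take £58,000.
Rashid's share (£116,000) is divided into 2 shares of £58,000: Zelie and Henrik each take £58,000.

Bruno: £116,000; Nuria: £58,000; Esperanza: £58,000; Zelie: £58,000; Henrik: £58,000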